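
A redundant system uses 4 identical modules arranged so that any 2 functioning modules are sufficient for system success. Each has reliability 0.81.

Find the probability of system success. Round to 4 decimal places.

R = Σ_{i=2}^{4} C(4,i) p^i (1−p)^{4−i} with p = 0.81
C(4,2)·0.81^2·0.19^2 = 0.142111
C(4,3)·0.81^3·0.19^1 = 0.403895
C(4,4)·0.81^4·0.19^0 = 0.430467
Sum = 0.9765

0.9765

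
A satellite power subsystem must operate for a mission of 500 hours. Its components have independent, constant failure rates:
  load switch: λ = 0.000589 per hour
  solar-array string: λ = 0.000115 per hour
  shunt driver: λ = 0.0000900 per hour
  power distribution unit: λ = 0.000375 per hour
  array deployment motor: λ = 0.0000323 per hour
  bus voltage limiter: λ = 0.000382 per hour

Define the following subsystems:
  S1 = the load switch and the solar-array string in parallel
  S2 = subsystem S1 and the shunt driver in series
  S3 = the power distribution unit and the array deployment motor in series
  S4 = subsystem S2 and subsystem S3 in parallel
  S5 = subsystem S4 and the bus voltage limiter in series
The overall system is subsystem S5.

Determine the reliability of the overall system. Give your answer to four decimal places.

R(load switch) = exp(−0.000589 × 500) = 0.744904
R(solar-array string) = exp(−0.000115 × 500) = 0.944122
R(shunt driver) = exp(−0.0000900 × 500) = 0.955997
R(power distribution unit) = exp(−0.000375 × 500) = 0.829029
R(array deployment motor) = exp(−0.0000323 × 500) = 0.983980
R(bus voltage limiter) = exp(−0.000382 × 500) = 0.826133
Parallel (load switch and solar-array string): 1 − (1 − 0.744904)(1 − 0.944122) = 0.985746
Series ([0.985746] and shunt driver): 0.985746 × 0.955997 = 0.942370
Series (power distribution unit and array deployment motor): 0.829029 × 0.983980 = 0.815748
Parallel ([0.942370] and [0.815748]): 1 − (1 − 0.942370)(1 − 0.815748) = 0.989382
Series ([0.989382] and bus voltage limiter): 0.989382 × 0.826133 = 0.8174

0.8174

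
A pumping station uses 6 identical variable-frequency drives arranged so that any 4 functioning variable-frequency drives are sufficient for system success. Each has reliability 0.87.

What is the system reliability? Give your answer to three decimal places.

R = Σ_{i=4}^{6} C(6,i) p^i (1−p)^{6−i} with p = 0.87
C(6,4)·0.87^4·0.13^2 = 0.14523
C(6,5)·0.87^5·0.13^1 = 0.38877
C(6,6)·0.87^6·0.13^0 = 0.43363
Sum = 0.968

0.968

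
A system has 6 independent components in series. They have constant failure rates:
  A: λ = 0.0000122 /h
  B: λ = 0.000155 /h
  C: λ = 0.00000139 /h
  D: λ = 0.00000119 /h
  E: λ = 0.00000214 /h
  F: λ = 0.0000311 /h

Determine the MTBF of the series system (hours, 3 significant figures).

4930

Series of exponential components: λ_sys = Σ λ_i
λ_sys = 0.0000122 + 0.000155 + 0.00000139 + 0.00000119 + 0.00000214 + 0.0000311 = 2.0302e-04 /h
MTBF = 1 / λ_sys = 4930 h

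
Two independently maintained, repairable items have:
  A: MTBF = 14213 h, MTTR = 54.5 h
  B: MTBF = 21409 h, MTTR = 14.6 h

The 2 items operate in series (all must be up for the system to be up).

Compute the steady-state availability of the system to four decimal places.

A(A) = MTBF/(MTBF+MTTR) = 14213/(14213+54.5) = 0.996180
A(B) = MTBF/(MTBF+MTTR) = 21409/(21409+14.6) = 0.999319
Series availability: 0.996180 × 0.999319 = 0.9955

0.9955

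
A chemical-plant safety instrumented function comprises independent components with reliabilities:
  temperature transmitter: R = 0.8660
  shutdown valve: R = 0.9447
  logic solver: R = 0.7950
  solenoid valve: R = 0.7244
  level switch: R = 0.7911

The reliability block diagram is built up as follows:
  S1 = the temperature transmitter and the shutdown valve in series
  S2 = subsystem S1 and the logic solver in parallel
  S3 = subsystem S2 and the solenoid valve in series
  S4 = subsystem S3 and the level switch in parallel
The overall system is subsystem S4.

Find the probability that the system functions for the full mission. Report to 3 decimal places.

Series (temperature transmitter and shutdown valve): 0.86600 × 0.94470 = 0.81811
Parallel ([0.81811] and logic solver): 1 − (1 − 0.81811)(1 − 0.79500) = 0.96271
Series ([0.96271] and solenoid valve): 0.96271 × 0.72440 = 0.69739
Parallel ([0.69739] and level switch): 1 − (1 − 0.69739)(1 − 0.79110) = 0.937

0.937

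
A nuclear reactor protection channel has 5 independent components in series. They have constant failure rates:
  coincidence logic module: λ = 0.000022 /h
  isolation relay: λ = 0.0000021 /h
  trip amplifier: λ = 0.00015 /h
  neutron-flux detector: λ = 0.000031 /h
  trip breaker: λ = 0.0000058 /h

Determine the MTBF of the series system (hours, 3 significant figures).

Series of exponential components: λ_sys = Σ λ_i
λ_sys = 0.000022 + 0.0000021 + 0.00015 + 0.000031 + 0.0000058 = 2.1090e-04 /h
MTBF = 1 / λ_sys = 4740 h

4740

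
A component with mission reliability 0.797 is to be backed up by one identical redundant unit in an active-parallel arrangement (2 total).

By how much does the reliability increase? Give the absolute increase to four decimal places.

0.1618

R_before = 0.797
R_after = 1 − (1 − 0.797)^2 = 0.9588
ΔR = 0.9588 − 0.797 = 0.1618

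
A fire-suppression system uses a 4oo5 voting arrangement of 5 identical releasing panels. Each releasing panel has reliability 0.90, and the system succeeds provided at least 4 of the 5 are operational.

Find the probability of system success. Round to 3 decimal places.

R = Σ_{i=4}^{5} C(5,i) p^i (1−p)^{5−i} with p = 0.90
C(5,4)·0.90^4·0.10^1 = 0.32805
C(5,5)·0.90^5·0.10^0 = 0.59049
Sum = 0.919

0.919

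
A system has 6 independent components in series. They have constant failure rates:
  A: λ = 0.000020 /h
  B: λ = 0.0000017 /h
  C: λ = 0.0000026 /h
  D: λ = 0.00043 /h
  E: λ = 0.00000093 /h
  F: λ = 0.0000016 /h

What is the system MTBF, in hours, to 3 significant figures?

2190

Series of exponential components: λ_sys = Σ λ_i
λ_sys = 0.000020 + 0.0000017 + 0.0000026 + 0.00043 + 0.00000093 + 0.0000016 = 4.5683e-04 /h
MTBF = 1 / λ_sys = 2190 h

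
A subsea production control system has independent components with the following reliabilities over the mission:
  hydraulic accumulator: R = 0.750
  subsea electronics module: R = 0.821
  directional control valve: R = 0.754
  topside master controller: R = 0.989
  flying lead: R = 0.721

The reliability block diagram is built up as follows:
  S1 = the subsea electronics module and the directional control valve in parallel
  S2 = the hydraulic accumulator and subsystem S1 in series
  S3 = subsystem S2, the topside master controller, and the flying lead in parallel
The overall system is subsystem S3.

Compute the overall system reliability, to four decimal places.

Parallel (subsea electronics module and directional control valve): 1 − (1 − 0.821000)(1 − 0.754000) = 0.955966
Series (hydraulic accumulator and [0.955966]): 0.750000 × 0.955966 = 0.716975
Parallel ([0.716975], topside master controller, and flying lead): 1 − (1 − 0.716975)(1 − 0.989000)(1 − 0.721000) = 0.9991

0.9991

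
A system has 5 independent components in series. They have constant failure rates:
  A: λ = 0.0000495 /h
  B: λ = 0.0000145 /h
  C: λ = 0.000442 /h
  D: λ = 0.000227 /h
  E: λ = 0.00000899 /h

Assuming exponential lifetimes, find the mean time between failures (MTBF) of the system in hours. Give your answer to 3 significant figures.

Series of exponential components: λ_sys = Σ λ_i
λ_sys = 0.0000495 + 0.0000145 + 0.000442 + 0.000227 + 0.00000899 = 7.4199e-04 /h
MTBF = 1 / λ_sys = 1350 h

1350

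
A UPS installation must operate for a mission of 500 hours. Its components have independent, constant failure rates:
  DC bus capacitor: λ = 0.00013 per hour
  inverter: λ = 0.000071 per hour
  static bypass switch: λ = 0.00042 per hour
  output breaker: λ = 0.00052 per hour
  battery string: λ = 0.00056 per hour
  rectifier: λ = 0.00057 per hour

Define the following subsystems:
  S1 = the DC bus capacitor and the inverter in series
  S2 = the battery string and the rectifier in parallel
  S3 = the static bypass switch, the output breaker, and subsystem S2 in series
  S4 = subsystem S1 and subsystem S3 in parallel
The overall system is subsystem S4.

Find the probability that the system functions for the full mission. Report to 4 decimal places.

R(DC bus capacitor) = exp(−0.00013 × 500) = 0.937067
R(inverter) = exp(−0.000071 × 500) = 0.965123
R(static bypass switch) = exp(−0.00042 × 500) = 0.810584
R(output breaker) = exp(−0.00052 × 500) = 0.771052
R(battery string) = exp(−0.00056 × 500) = 0.755784
R(rectifier) = exp(−0.00057 × 500) = 0.752014
Series (DC bus capacitor and inverter): 0.937067 × 0.965123 = 0.904385
Parallel (battery string and rectifier): 1 − (1 − 0.755784)(1 − 0.752014) = 0.939438
Series (static bypass switch, output breaker, and [0.939438]): 0.810584 × 0.771052 × 0.939438 = 0.587151
Parallel ([0.904385] and [0.587151]): 1 − (1 − 0.904385)(1 − 0.587151) = 0.9605

0.9605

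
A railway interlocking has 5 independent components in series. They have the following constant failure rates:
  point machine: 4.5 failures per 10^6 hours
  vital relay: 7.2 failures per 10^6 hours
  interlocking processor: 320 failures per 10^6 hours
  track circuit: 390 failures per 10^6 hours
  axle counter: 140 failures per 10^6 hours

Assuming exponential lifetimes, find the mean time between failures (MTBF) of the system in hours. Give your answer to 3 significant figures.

Series of exponential components: λ_sys = Σ λ_i
λ_sys = 0.0000045 + 0.0000072 + 0.00032 + 0.00039 + 0.00014 = 8.6170e-04 /h
MTBF = 1 / λ_sys = 1160 h

1160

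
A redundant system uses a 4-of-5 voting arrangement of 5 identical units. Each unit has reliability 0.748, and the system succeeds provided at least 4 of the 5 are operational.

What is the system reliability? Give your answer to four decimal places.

0.6286

R = Σ_{i=4}^{5} C(5,i) p^i (1−p)^{5−i} with p = 0.748
C(5,4)·0.748^4·0.252^1 = 0.394436
C(5,5)·0.748^5·0.252^0 = 0.234157
Sum = 0.6286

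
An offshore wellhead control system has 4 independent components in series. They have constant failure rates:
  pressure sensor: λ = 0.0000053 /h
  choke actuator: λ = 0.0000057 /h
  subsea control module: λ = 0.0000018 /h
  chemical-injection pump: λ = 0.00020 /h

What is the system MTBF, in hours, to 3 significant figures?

4700

Series of exponential components: λ_sys = Σ λ_i
λ_sys = 0.0000053 + 0.0000057 + 0.0000018 + 0.00020 = 2.1280e-04 /h
MTBF = 1 / λ_sys = 4700 h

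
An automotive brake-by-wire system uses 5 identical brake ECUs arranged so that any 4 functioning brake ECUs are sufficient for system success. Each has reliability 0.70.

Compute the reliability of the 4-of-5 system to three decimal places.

0.528

R = Σ_{i=4}^{5} C(5,i) p^i (1−p)^{5−i} with p = 0.70
C(5,4)·0.70^4·0.30^1 = 0.36015
C(5,5)·0.70^5·0.30^0 = 0.16807
Sum = 0.528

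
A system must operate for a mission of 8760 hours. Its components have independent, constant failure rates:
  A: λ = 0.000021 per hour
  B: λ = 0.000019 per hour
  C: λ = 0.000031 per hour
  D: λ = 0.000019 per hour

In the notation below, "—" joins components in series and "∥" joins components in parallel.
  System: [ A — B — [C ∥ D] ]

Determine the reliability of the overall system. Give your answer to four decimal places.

R(A) = exp(−0.000021 × 8760) = 0.831969
R(B) = exp(−0.000019 × 8760) = 0.846674
R(C) = exp(−0.000031 × 8760) = 0.762190
R(D) = exp(−0.000019 × 8760) = 0.846674
Parallel (C and D): 1 − (1 − 0.762190)(1 − 0.846674) = 0.963538
Series (A, B, and [0.963538]): 0.831969 × 0.846674 × 0.963538 = 0.6787

0.6787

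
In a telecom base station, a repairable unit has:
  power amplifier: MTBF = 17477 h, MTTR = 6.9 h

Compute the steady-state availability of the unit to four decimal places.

0.9996

A(power amplifier) = MTBF/(MTBF+MTTR) = 17477/(17477+6.9) = 0.9996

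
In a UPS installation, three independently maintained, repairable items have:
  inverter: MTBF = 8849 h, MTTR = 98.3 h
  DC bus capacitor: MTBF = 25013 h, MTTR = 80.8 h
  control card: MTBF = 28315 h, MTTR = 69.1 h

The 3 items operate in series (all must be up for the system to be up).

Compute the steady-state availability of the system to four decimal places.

A(inverter) = MTBF/(MTBF+MTTR) = 8849/(8849+98.3) = 0.989013
A(DC bus capacitor) = MTBF/(MTBF+MTTR) = 25013/(25013+80.8) = 0.996780
A(control card) = MTBF/(MTBF+MTTR) = 28315/(28315+69.1) = 0.997566
Series availability: 0.989013 × 0.996780 × 0.997566 = 0.9834

0.9834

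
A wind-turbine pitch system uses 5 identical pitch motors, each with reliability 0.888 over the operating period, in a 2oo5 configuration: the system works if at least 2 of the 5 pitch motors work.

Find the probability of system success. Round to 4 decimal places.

R = Σ_{i=2}^{5} C(5,i) p^i (1−p)^{5−i} with p = 0.888
C(5,2)·0.888^2·0.112^3 = 0.011078
C(5,3)·0.888^3·0.112^2 = 0.087836
C(5,4)·0.888^4·0.112^1 = 0.348209
C(5,5)·0.888^5·0.112^0 = 0.552160
Sum = 0.9993

0.9993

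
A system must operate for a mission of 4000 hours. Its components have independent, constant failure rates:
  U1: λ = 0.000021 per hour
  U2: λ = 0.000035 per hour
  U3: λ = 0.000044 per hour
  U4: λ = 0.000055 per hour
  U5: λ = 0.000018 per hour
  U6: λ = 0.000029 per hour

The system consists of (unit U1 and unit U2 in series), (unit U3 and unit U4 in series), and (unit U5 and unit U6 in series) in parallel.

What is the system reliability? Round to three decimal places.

R(U1) = exp(−0.000021 × 4000) = 0.91943
R(U2) = exp(−0.000035 × 4000) = 0.86936
R(U3) = exp(−0.000044 × 4000) = 0.83862
R(U4) = exp(−0.000055 × 4000) = 0.80252
R(U5) = exp(−0.000018 × 4000) = 0.93053
R(U6) = exp(−0.000029 × 4000) = 0.89048
Series (U1 and U2): 0.91943 × 0.86936 = 0.79932
Series (U3 and U4): 0.83862 × 0.80252 = 0.67301
Series (U5 and U6): 0.93053 × 0.89048 = 0.82862
Parallel ([0.79932], [0.67301], and [0.82862]): 1 − (1 − 0.79932)(1 − 0.67301)(1 − 0.82862) = 0.989

0.989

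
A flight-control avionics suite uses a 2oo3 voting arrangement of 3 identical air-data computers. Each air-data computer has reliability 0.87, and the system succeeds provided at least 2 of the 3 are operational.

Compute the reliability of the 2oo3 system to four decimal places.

R = Σ_{i=2}^{3} C(3,i) p^i (1−p)^{3−i} with p = 0.87
C(3,2)·0.87^2·0.13^1 = 0.295191
C(3,3)·0.87^3·0.13^0 = 0.658503
Sum = 0.9537

0.9537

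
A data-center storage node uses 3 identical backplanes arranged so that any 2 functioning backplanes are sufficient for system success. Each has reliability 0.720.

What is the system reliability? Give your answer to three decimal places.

0.809

R = Σ_{i=2}^{3} C(3,i) p^i (1−p)^{3−i} with p = 0.720
C(3,2)·0.720^2·0.280^1 = 0.43546
C(3,3)·0.720^3·0.280^0 = 0.37325
Sum = 0.809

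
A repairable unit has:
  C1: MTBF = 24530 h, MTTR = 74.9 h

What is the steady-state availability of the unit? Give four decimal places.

0.9970

A(C1) = MTBF/(MTBF+MTTR) = 24530/(24530+74.9) = 0.9970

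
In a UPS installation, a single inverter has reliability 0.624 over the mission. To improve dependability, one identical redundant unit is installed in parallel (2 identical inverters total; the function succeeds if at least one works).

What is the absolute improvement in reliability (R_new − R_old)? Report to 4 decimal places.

R_before = 0.624
R_after = 1 − (1 − 0.624)^2 = 0.8586
ΔR = 0.8586 − 0.624 = 0.2346

0.2346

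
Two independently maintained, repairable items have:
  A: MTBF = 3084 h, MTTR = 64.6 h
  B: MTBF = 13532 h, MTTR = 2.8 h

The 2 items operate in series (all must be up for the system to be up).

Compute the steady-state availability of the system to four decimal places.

A(A) = MTBF/(MTBF+MTTR) = 3084/(3084+64.6) = 0.979483
A(B) = MTBF/(MTBF+MTTR) = 13532/(13532+2.8) = 0.999793
Series availability: 0.979483 × 0.999793 = 0.9793

0.9793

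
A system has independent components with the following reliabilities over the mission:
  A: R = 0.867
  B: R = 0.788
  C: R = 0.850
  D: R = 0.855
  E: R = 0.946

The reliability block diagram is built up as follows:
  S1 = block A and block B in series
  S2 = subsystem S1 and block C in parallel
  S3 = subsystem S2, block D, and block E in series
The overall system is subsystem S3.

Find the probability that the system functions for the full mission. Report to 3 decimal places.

0.770

Series (A and B): 0.86700 × 0.78800 = 0.68320
Parallel ([0.68320] and C): 1 − (1 − 0.68320)(1 − 0.85000) = 0.95248
Series ([0.95248], D, and E): 0.95248 × 0.85500 × 0.94600 = 0.770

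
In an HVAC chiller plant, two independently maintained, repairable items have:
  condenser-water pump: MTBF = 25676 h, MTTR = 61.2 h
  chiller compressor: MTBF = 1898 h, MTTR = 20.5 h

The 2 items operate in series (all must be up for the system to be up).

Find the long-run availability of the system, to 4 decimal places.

A(condenser-water pump) = MTBF/(MTBF+MTTR) = 25676/(25676+61.2) = 0.997622
A(chiller compressor) = MTBF/(MTBF+MTTR) = 1898/(1898+20.5) = 0.989315
Series availability: 0.997622 × 0.989315 = 0.9870

0.9870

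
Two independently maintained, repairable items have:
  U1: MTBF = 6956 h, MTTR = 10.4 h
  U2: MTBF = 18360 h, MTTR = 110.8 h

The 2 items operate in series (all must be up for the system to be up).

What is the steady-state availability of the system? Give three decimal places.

A(U1) = MTBF/(MTBF+MTTR) = 6956/(6956+10.4) = 0.998507
A(U2) = MTBF/(MTBF+MTTR) = 18360/(18360+110.8) = 0.994001
Series availability: 0.998507 × 0.994001 = 0.993

0.993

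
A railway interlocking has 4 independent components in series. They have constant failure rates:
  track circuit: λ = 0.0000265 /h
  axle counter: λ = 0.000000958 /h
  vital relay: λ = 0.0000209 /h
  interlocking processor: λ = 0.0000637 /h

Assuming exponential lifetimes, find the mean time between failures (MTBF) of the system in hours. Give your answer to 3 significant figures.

Series of exponential components: λ_sys = Σ λ_i
λ_sys = 0.0000265 + 0.000000958 + 0.0000209 + 0.0000637 = 1.1206e-04 /h
MTBF = 1 / λ_sys = 8920 h

8920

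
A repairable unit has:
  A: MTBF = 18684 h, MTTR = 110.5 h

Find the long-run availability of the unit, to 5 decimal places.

A(A) = MTBF/(MTBF+MTTR) = 18684/(18684+110.5) = 0.99412

0.99412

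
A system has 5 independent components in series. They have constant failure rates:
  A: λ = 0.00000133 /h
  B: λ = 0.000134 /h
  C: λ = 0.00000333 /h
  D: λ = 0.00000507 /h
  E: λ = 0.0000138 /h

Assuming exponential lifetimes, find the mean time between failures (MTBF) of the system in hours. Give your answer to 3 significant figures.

6350

Series of exponential components: λ_sys = Σ λ_i
λ_sys = 0.00000133 + 0.000134 + 0.00000333 + 0.00000507 + 0.0000138 = 1.5753e-04 /h
MTBF = 1 / λ_sys = 6350 h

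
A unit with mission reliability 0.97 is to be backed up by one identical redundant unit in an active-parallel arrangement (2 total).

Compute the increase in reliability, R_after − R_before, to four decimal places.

0.0291

R_before = 0.97
R_after = 1 − (1 − 0.97)^2 = 0.9991
ΔR = 0.9991 − 0.97 = 0.0291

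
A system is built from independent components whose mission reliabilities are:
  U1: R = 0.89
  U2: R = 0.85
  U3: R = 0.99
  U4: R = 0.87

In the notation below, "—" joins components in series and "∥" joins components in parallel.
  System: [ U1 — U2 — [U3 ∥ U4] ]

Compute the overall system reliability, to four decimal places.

0.7555

Parallel (U3 and U4): 1 − (1 − 0.990000)(1 − 0.870000) = 0.998700
Series (U1, U2, and [0.998700]): 0.890000 × 0.850000 × 0.998700 = 0.7555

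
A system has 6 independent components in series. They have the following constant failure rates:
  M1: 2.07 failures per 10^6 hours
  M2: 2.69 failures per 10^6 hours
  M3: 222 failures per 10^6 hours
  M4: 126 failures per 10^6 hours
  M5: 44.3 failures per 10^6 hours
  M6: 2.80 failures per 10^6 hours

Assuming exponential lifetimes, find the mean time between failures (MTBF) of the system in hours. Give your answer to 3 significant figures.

Series of exponential components: λ_sys = Σ λ_i
λ_sys = 0.00000207 + 0.00000269 + 0.000222 + 0.000126 + 0.0000443 + 0.00000280 = 3.9986e-04 /h
MTBF = 1 / λ_sys = 2500 h

2500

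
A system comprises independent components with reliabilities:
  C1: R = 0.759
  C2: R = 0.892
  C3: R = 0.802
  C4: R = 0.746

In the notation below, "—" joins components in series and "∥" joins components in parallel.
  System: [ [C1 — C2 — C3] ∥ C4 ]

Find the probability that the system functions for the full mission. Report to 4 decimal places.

Series (C1, C2, and C3): 0.759000 × 0.892000 × 0.802000 = 0.542976
Parallel ([0.542976] and C4): 1 − (1 − 0.542976)(1 − 0.746000) = 0.8839

0.8839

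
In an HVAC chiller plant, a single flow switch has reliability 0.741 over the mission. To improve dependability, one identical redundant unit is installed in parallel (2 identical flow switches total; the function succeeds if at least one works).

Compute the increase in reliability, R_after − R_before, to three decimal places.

R_before = 0.741
R_after = 1 − (1 − 0.741)^2 = 0.933
ΔR = 0.933 − 0.741 = 0.192

0.192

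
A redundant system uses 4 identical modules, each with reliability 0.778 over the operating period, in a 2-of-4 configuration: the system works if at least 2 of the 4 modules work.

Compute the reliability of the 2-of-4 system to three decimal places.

R = Σ_{i=2}^{4} C(4,i) p^i (1−p)^{4−i} with p = 0.778
C(4,2)·0.778^2·0.222^2 = 0.17898
C(4,3)·0.778^3·0.222^1 = 0.41817
C(4,4)·0.778^4·0.222^0 = 0.36637
Sum = 0.964

0.964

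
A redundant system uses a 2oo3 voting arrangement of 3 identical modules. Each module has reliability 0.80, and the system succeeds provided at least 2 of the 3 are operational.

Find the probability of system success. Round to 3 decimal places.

0.896

R = Σ_{i=2}^{3} C(3,i) p^i (1−p)^{3−i} with p = 0.80
C(3,2)·0.80^2·0.20^1 = 0.38400
C(3,3)·0.80^3·0.20^0 = 0.51200
Sum = 0.896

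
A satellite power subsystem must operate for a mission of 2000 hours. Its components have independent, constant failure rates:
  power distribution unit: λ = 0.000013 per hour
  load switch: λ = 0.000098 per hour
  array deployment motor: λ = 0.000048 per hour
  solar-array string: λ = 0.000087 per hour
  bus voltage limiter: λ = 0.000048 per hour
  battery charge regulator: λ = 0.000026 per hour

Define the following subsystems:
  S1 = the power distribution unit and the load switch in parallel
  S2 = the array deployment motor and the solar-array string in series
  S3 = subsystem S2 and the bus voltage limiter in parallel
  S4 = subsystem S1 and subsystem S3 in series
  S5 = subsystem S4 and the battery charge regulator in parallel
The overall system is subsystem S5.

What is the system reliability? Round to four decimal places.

R(power distribution unit) = exp(−0.000013 × 2000) = 0.974335
R(load switch) = exp(−0.000098 × 2000) = 0.822012
R(array deployment motor) = exp(−0.000048 × 2000) = 0.908464
R(solar-array string) = exp(−0.000087 × 2000) = 0.840297
R(bus voltage limiter) = exp(−0.000048 × 2000) = 0.908464
R(battery charge regulator) = exp(−0.000026 × 2000) = 0.949329
Parallel (power distribution unit and load switch): 1 − (1 − 0.974335)(1 − 0.822012) = 0.995432
Series (array deployment motor and solar-array string): 0.908464 × 0.840297 = 0.763380
Parallel ([0.763380] and bus voltage limiter): 1 − (1 − 0.763380)(1 − 0.908464) = 0.978341
Series ([0.995432] and [0.978341]): 0.995432 × 0.978341 = 0.973872
Parallel ([0.973872] and battery charge regulator): 1 − (1 − 0.973872)(1 − 0.949329) = 0.9987

0.9987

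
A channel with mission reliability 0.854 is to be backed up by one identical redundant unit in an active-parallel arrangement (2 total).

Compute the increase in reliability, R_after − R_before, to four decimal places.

R_before = 0.854
R_after = 1 − (1 − 0.854)^2 = 0.9787
ΔR = 0.9787 − 0.854 = 0.1247

0.1247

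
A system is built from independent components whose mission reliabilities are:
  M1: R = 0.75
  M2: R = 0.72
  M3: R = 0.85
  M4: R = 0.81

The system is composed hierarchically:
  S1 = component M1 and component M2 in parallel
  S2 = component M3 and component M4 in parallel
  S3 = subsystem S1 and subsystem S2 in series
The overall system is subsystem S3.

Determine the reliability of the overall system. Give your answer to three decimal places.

Parallel (M1 and M2): 1 − (1 − 0.75000)(1 − 0.72000) = 0.93000
Parallel (M3 and M4): 1 − (1 − 0.85000)(1 − 0.81000) = 0.97150
Series ([0.93000] and [0.97150]): 0.93000 × 0.97150 = 0.903

0.903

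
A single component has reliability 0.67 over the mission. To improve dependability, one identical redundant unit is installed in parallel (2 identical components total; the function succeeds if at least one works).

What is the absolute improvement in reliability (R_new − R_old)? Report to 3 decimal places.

0.221

R_before = 0.67
R_after = 1 − (1 − 0.67)^2 = 0.891
ΔR = 0.891 − 0.67 = 0.221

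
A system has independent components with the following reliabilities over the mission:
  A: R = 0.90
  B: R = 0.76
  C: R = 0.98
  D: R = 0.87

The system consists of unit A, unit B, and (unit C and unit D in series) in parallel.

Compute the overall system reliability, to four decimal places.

Series (C and D): 0.980000 × 0.870000 = 0.852600
Parallel (A, B, and [0.852600]): 1 − (1 − 0.900000)(1 − 0.760000)(1 − 0.852600) = 0.9965

0.9965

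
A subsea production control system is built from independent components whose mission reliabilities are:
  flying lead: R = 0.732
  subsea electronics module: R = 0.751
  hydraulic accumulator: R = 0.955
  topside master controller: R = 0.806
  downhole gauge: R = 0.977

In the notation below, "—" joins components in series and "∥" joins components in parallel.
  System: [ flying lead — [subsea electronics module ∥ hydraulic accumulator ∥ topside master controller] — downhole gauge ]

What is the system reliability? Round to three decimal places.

0.714

Parallel (subsea electronics module, hydraulic accumulator, and topside master controller): 1 − (1 − 0.75100)(1 − 0.95500)(1 − 0.80600) = 0.99783
Series (flying lead, [0.99783], and downhole gauge): 0.73200 × 0.99783 × 0.97700 = 0.714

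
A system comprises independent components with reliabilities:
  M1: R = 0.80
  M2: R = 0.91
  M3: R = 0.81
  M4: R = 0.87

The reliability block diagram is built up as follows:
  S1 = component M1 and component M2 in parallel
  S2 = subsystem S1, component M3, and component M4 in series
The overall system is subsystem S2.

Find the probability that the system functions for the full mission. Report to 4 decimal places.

Parallel (M1 and M2): 1 − (1 − 0.800000)(1 − 0.910000) = 0.982000
Series ([0.982000], M3, and M4): 0.982000 × 0.810000 × 0.870000 = 0.6920

0.6920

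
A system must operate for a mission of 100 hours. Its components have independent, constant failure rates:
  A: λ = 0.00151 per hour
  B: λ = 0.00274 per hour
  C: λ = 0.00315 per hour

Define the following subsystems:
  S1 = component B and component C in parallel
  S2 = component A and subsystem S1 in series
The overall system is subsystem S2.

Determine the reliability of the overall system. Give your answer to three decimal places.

R(A) = exp(−0.00151 × 100) = 0.85985
R(B) = exp(−0.00274 × 100) = 0.76033
R(C) = exp(−0.00315 × 100) = 0.72979
Parallel (B and C): 1 − (1 − 0.76033)(1 − 0.72979) = 0.93524
Series (A and [0.93524]): 0.85985 × 0.93524 = 0.804

0.804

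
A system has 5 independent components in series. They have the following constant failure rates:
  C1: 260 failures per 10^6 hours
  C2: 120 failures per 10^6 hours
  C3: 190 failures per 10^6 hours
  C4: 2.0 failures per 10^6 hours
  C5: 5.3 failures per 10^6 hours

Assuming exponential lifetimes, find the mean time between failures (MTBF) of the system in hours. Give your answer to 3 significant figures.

Series of exponential components: λ_sys = Σ λ_i
λ_sys = 0.00026 + 0.00012 + 0.00019 + 0.0000020 + 0.0000053 = 5.7730e-04 /h
MTBF = 1 / λ_sys = 1730 h

1730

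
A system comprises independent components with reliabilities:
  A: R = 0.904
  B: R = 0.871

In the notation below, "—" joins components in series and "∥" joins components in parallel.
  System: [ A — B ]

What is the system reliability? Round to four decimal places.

Series (A and B): 0.904000 × 0.871000 = 0.7874

0.7874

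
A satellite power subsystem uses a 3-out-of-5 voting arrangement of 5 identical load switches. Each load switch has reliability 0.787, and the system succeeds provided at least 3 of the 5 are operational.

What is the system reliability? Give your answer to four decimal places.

0.9316

R = Σ_{i=3}^{5} C(5,i) p^i (1−p)^{5−i} with p = 0.787
C(5,3)·0.787^3·0.213^2 = 0.221148
C(5,4)·0.787^4·0.213^1 = 0.408553
C(5,5)·0.787^5·0.213^0 = 0.301907
Sum = 0.9316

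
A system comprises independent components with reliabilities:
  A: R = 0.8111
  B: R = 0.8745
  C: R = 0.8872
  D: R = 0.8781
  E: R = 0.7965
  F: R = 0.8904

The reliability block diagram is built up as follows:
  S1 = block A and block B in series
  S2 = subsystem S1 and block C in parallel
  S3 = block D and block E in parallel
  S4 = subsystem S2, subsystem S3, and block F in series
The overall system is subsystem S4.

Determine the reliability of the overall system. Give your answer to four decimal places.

Series (A and B): 0.811100 × 0.874500 = 0.709307
Parallel ([0.709307] and C): 1 − (1 − 0.709307)(1 − 0.887200) = 0.967210
Parallel (D and E): 1 − (1 − 0.878100)(1 − 0.796500) = 0.975193
Series ([0.967210], [0.975193], and F): 0.967210 × 0.975193 × 0.890400 = 0.8398

0.8398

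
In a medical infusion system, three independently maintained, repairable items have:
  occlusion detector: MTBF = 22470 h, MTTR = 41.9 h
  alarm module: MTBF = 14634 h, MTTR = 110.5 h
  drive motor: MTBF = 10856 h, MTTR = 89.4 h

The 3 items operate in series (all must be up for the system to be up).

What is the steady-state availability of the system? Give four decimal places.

A(occlusion detector) = MTBF/(MTBF+MTTR) = 22470/(22470+41.9) = 0.998139
A(alarm module) = MTBF/(MTBF+MTTR) = 14634/(14634+110.5) = 0.992506
A(drive motor) = MTBF/(MTBF+MTTR) = 10856/(10856+89.4) = 0.991832
Series availability: 0.998139 × 0.992506 × 0.991832 = 0.9826

0.9826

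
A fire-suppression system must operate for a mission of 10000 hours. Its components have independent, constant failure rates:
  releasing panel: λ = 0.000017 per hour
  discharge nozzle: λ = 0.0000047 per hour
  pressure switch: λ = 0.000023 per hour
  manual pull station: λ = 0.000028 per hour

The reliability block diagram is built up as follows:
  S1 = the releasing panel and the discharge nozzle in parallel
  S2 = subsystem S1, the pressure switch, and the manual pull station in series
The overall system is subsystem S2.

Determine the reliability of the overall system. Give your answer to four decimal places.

R(releasing panel) = exp(−0.000017 × 10000) = 0.843665
R(discharge nozzle) = exp(−0.0000047 × 10000) = 0.954087
R(pressure switch) = exp(−0.000023 × 10000) = 0.794534
R(manual pull station) = exp(−0.000028 × 10000) = 0.755784
Parallel (releasing panel and discharge nozzle): 1 − (1 − 0.843665)(1 − 0.954087) = 0.992822
Series ([0.992822], pressure switch, and manual pull station): 0.992822 × 0.794534 × 0.755784 = 0.5962

0.5962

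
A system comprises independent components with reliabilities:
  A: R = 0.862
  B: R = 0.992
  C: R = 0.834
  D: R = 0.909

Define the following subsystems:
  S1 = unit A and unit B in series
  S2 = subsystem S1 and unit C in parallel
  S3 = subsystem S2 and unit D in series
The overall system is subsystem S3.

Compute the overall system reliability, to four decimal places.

Series (A and B): 0.862000 × 0.992000 = 0.855104
Parallel ([0.855104] and C): 1 − (1 − 0.855104)(1 − 0.834000) = 0.975947
Series ([0.975947] and D): 0.975947 × 0.909000 = 0.8871

0.8871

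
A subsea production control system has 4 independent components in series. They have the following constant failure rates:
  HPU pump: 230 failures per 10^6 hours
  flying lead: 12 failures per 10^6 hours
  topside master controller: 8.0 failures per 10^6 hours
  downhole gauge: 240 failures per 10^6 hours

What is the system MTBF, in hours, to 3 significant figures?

2040

Series of exponential components: λ_sys = Σ λ_i
λ_sys = 0.00023 + 0.000012 + 0.0000080 + 0.00024 = 4.9000e-04 /h
MTBF = 1 / λ_sys = 2040 h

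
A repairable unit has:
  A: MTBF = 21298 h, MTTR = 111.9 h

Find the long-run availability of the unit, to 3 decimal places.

0.995

A(A) = MTBF/(MTBF+MTTR) = 21298/(21298+111.9) = 0.995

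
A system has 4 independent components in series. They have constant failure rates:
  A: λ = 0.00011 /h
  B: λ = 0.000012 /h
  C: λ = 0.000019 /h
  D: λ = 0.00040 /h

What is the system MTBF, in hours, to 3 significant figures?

Series of exponential components: λ_sys = Σ λ_i
λ_sys = 0.00011 + 0.000012 + 0.000019 + 0.00040 = 5.4100e-04 /h
MTBF = 1 / λ_sys = 1850 h

1850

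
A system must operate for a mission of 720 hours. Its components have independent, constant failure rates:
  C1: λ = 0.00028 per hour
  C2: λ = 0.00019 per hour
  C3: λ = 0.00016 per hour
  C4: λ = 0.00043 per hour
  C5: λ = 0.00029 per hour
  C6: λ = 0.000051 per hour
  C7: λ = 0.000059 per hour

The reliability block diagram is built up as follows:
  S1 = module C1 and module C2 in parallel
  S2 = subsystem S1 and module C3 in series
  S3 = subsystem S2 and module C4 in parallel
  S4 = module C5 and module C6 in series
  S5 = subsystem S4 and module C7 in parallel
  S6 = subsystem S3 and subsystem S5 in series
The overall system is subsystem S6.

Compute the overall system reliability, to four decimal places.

0.9567

R(C1) = exp(−0.00028 × 720) = 0.817422
R(C2) = exp(−0.00019 × 720) = 0.872145
R(C3) = exp(−0.00016 × 720) = 0.891188
R(C4) = exp(−0.00043 × 720) = 0.733740
R(C5) = exp(−0.00029 × 720) = 0.811558
R(C6) = exp(−0.000051 × 720) = 0.963946
R(C7) = exp(−0.000059 × 720) = 0.958410
Parallel (C1 and C2): 1 − (1 − 0.817422)(1 − 0.872145) = 0.976656
Series ([0.976656] and C3): 0.976656 × 0.891188 = 0.870384
Parallel ([0.870384] and C4): 1 − (1 − 0.870384)(1 − 0.733740) = 0.965488
Series (C5 and C6): 0.811558 × 0.963946 = 0.782298
Parallel ([0.782298] and C7): 1 − (1 − 0.782298)(1 − 0.958410) = 0.990946
Series ([0.965488] and [0.990946]): 0.965488 × 0.990946 = 0.9567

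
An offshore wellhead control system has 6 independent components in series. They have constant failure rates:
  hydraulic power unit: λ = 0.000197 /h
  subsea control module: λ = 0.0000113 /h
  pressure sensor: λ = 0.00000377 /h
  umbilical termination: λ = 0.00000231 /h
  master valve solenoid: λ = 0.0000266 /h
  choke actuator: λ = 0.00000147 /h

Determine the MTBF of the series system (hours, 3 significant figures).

4120

Series of exponential components: λ_sys = Σ λ_i
λ_sys = 0.000197 + 0.0000113 + 0.00000377 + 0.00000231 + 0.0000266 + 0.00000147 = 2.4245e-04 /h
MTBF = 1 / λ_sys = 4120 h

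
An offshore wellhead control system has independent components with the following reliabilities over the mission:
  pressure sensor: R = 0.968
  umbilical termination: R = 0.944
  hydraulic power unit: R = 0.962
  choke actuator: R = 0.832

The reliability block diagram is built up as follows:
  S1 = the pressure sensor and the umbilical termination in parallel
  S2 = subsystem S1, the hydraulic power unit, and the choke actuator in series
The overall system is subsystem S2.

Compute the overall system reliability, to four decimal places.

Parallel (pressure sensor and umbilical termination): 1 − (1 − 0.968000)(1 − 0.944000) = 0.998208
Series ([0.998208], hydraulic power unit, and choke actuator): 0.998208 × 0.962000 × 0.832000 = 0.7989

0.7989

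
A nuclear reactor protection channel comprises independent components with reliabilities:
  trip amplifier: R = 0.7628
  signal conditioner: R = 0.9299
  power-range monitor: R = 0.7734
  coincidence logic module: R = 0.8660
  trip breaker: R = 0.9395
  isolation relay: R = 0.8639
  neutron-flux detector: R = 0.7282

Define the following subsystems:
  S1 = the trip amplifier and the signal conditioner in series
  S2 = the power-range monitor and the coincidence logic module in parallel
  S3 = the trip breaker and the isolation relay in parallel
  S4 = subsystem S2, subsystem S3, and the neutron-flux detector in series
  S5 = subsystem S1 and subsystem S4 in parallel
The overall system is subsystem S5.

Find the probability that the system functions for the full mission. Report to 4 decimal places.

Series (trip amplifier and signal conditioner): 0.762800 × 0.929900 = 0.709328
Parallel (power-range monitor and coincidence logic module): 1 − (1 − 0.773400)(1 − 0.866000) = 0.969636
Parallel (trip breaker and isolation relay): 1 − (1 − 0.939500)(1 − 0.863900) = 0.991766
Series ([0.969636], [0.991766], and neutron-flux detector): 0.969636 × 0.991766 × 0.728200 = 0.700275
Parallel ([0.709328] and [0.700275]): 1 − (1 − 0.709328)(1 − 0.700275) = 0.9129

0.9129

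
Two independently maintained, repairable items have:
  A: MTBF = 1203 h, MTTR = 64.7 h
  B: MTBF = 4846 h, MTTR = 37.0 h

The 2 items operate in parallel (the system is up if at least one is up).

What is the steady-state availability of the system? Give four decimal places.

0.9996

A(A) = MTBF/(MTBF+MTTR) = 1203/(1203+64.7) = 0.948963
A(B) = MTBF/(MTBF+MTTR) = 4846/(4846+37.0) = 0.992423
Parallel availability: 1 − (1 − 0.948963)(1 − 0.992423) = 0.9996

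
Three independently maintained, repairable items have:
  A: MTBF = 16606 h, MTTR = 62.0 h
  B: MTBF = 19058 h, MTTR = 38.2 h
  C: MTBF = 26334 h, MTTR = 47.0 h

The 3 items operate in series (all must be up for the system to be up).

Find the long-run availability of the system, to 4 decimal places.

A(A) = MTBF/(MTBF+MTTR) = 16606/(16606+62.0) = 0.996280
A(B) = MTBF/(MTBF+MTTR) = 19058/(19058+38.2) = 0.998000
A(C) = MTBF/(MTBF+MTTR) = 26334/(26334+47.0) = 0.998218
Series availability: 0.996280 × 0.998000 × 0.998218 = 0.9925

0.9925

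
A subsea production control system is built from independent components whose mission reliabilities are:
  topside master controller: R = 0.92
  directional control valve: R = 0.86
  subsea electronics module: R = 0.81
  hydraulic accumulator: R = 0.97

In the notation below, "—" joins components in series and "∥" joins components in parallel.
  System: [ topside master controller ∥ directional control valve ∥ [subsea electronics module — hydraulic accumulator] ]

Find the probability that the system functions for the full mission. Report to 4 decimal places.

0.9976

Series (subsea electronics module and hydraulic accumulator): 0.810000 × 0.970000 = 0.785700
Parallel (topside master controller, directional control valve, and [0.785700]): 1 − (1 − 0.920000)(1 − 0.860000)(1 − 0.785700) = 0.9976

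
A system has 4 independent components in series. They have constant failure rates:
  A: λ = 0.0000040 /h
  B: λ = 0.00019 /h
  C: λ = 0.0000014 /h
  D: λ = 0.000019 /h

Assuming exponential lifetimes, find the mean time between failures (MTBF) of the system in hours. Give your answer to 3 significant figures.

4660

Series of exponential components: λ_sys = Σ λ_i
λ_sys = 0.0000040 + 0.00019 + 0.0000014 + 0.000019 = 2.1440e-04 /h
MTBF = 1 / λ_sys = 4660 h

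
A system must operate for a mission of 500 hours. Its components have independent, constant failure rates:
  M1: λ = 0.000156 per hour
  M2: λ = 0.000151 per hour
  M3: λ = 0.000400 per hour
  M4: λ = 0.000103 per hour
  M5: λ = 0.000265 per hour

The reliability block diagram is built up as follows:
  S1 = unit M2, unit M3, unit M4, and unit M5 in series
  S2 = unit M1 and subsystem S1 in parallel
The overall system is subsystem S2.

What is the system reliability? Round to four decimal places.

0.9724

R(M1) = exp(−0.000156 × 500) = 0.924964
R(M2) = exp(−0.000151 × 500) = 0.927280
R(M3) = exp(−0.000400 × 500) = 0.818731
R(M4) = exp(−0.000103 × 500) = 0.949804
R(M5) = exp(−0.000265 × 500) = 0.875903
Series (M2, M3, M4, and M5): 0.927280 × 0.818731 × 0.949804 × 0.875903 = 0.631600
Parallel (M1 and [0.631600]): 1 − (1 − 0.924964)(1 − 0.631600) = 0.9724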